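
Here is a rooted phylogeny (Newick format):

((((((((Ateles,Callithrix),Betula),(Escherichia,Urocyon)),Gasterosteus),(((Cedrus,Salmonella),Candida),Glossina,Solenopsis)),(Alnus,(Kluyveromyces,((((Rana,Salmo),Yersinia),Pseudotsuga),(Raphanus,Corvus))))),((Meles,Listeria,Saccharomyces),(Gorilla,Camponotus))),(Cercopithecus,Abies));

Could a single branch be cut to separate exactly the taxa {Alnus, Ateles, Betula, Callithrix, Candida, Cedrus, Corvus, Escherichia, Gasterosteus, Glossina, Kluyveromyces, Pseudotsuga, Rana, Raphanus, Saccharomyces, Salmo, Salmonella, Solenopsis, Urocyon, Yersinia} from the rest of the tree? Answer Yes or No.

No

The MRCA of the listed taxa subtends (((((((Ateles,Callithrix),Betula),(Escherichia,Urocyon)),Gasterosteus),(((Cedrus,Salmonella),Candida),Glossina,Solenopsis)),(Alnus,(Kluyveromyces,((((Rana,Salmo),Yersinia),Pseudotsuga),(Raphanus,Corvus))))),((Meles,Listeria,Saccharomyces),(Gorilla,Camponotus))).
That clade also contains Camponotus, Gorilla, Listeria, Meles, which are not in the proposed group, so the group is not monophyletic.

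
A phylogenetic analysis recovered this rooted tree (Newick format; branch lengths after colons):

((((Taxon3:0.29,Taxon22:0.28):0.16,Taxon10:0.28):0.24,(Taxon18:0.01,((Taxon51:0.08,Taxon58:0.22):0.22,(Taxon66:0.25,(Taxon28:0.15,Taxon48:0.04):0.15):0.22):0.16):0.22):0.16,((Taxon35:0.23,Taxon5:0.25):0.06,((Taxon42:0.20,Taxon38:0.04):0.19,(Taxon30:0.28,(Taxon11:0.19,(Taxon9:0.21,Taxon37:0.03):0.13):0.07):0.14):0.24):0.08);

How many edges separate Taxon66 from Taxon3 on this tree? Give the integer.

7

The MRCA of Taxon66 and Taxon3 is the node subtending (((Taxon3,Taxon22),Taxon10),(Taxon18,((Taxon51,Taxon58),(Taxon66,(Taxon28,Taxon48))))).
From Taxon66 up to that node: 4 branches. From Taxon3 up to the same node: 3 branches. Total: 4 + 3 = 7.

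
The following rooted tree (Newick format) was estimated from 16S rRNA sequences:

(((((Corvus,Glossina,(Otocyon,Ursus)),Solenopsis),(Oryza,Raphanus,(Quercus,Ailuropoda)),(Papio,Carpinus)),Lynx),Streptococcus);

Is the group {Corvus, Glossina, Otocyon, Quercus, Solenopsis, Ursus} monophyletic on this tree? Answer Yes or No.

The MRCA of the listed taxa subtends (((Corvus,Glossina,(Otocyon,Ursus)),Solenopsis),(Oryza,Raphanus,(Quercus,Ailuropoda)),(Papio,Carpinus)).
That clade also contains Ailuropoda, Carpinus, Oryza, Papio, Raphanus, which are not in the proposed group, so the group is not monophyletic.

No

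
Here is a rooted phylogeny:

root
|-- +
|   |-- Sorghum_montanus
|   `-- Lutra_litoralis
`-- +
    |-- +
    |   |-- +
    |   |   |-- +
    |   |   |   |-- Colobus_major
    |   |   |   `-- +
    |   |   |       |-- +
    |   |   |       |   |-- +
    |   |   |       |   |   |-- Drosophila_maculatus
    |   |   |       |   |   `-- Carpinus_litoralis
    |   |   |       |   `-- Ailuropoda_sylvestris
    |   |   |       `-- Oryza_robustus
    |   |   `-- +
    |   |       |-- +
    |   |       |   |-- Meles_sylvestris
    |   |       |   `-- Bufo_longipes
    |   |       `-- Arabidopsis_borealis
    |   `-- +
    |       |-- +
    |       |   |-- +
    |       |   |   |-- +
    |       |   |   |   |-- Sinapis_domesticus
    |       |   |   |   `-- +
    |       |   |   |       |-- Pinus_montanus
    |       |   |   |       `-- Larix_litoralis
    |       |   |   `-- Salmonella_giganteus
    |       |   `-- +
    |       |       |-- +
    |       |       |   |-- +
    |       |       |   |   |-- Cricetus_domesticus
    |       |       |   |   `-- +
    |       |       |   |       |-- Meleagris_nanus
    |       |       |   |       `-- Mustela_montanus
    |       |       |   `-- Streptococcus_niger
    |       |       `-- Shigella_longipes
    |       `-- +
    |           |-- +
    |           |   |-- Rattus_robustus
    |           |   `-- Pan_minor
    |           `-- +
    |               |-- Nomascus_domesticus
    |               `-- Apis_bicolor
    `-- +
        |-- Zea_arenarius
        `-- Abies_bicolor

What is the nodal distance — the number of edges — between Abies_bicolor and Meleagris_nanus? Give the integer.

10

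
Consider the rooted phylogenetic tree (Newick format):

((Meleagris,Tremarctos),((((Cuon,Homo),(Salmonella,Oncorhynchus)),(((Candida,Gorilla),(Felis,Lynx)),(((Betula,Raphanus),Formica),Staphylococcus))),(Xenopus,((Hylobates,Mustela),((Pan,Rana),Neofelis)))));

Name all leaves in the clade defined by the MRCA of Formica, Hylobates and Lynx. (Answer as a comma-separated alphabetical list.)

Betula, Candida, Cuon, Felis, Formica, Gorilla, Homo, Hylobates, Lynx, Mustela, Neofelis, Oncorhynchus, Pan, Rana, Raphanus, Salmonella, Staphylococcus, Xenopus

Tracing Formica: it sits inside ((Betula,Raphanus),Formica).
Tracing Hylobates: it sits inside (Hylobates,Mustela).
Tracing Lynx: it sits inside (Felis,Lynx).
The smallest clade enclosing all 3 is ((((Cuon,Homo),(Salmonella,Oncorhynchus)),(((Candida,Gorilla),(Felis,Lynx)),(((Betula,Raphanus),Formica),Staphylococcus))),(Xenopus,((Hylobates,Mustela),((Pan,Rana),Neofelis)))); the answer is its 18 terminal taxa in alphabetical order.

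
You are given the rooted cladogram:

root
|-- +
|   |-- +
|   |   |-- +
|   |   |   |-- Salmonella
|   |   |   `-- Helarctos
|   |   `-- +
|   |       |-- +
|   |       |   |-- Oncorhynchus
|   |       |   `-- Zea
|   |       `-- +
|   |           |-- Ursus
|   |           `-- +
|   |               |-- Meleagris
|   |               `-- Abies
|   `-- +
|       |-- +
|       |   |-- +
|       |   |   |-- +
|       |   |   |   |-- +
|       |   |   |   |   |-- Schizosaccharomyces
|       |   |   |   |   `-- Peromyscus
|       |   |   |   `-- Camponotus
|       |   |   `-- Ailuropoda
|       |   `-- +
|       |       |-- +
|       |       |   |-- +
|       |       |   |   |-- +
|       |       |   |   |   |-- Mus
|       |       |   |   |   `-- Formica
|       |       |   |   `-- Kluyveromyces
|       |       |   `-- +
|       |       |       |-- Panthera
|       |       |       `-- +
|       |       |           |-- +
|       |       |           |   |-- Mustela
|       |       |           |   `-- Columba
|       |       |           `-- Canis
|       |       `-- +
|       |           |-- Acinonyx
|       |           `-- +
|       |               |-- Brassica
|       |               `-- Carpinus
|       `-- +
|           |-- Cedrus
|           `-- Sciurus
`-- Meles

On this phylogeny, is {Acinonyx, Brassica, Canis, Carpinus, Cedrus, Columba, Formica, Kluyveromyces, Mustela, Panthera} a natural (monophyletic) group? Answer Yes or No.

No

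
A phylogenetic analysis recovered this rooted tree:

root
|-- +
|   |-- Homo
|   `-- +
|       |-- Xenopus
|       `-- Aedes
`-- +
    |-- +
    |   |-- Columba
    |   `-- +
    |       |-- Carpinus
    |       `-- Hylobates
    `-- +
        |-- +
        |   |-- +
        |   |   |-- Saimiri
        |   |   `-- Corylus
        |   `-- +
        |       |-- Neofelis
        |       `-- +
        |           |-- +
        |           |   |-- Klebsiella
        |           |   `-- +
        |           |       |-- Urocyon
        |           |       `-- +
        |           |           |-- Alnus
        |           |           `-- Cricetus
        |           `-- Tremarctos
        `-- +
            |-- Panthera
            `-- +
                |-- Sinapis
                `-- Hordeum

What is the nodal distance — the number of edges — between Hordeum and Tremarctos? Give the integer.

7

The MRCA of Hordeum and Tremarctos is the node subtending (((Saimiri,Corylus),(Neofelis,((Klebsiella,(Urocyon,(Alnus,Cricetus))),Tremarctos))),(Panthera,(Sinapis,Hordeum))).
From Hordeum up to that node: 3 branches. From Tremarctos up to the same node: 4 branches. Total: 3 + 4 = 7.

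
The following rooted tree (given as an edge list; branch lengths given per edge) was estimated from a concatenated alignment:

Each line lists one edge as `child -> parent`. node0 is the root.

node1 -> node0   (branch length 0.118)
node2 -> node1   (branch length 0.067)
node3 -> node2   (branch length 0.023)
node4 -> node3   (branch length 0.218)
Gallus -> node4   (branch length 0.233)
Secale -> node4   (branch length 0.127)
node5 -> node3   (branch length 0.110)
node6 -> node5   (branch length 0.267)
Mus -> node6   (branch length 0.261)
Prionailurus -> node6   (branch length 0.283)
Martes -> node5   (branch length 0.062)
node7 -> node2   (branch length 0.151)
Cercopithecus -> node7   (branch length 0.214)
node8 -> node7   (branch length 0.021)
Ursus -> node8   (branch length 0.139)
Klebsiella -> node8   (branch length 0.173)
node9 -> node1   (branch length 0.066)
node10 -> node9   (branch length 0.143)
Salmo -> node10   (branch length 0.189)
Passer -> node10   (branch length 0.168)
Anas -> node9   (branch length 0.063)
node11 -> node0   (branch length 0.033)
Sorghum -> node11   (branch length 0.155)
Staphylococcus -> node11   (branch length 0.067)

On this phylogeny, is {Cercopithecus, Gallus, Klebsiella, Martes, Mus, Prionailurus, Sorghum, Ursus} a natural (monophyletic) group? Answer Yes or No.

The MRCA of the listed taxa is the root, so the smallest clade containing them is the whole tree.
That clade also contains Anas, Passer, Salmo, Secale, Staphylococcus, which are not in the proposed group, so the group is not monophyletic.

No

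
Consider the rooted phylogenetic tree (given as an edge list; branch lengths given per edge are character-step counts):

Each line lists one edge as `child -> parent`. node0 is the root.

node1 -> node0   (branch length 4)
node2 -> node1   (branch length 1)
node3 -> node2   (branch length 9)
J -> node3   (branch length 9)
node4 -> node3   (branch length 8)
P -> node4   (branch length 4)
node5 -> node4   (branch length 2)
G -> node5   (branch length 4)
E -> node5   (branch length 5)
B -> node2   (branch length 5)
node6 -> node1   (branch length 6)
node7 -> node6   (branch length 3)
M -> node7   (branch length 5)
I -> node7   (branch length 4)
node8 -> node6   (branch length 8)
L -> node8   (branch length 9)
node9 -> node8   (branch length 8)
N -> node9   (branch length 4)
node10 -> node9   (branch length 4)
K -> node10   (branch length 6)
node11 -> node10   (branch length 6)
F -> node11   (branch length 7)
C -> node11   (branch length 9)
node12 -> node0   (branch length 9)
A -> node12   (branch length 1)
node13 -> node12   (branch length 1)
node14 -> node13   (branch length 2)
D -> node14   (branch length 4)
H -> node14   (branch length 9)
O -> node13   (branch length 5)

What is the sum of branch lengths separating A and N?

The path runs A → … → MRCA → … → N; the MRCA is the root of the tree.
Branch lengths along that path: 1 + 9 + 4 + 6 + 8 + 8 + 4 = 40.

40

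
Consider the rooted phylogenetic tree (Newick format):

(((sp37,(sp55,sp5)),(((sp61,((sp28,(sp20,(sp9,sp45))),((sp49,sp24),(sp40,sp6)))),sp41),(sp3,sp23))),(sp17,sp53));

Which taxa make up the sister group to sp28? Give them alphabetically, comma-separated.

sp20, sp45, sp9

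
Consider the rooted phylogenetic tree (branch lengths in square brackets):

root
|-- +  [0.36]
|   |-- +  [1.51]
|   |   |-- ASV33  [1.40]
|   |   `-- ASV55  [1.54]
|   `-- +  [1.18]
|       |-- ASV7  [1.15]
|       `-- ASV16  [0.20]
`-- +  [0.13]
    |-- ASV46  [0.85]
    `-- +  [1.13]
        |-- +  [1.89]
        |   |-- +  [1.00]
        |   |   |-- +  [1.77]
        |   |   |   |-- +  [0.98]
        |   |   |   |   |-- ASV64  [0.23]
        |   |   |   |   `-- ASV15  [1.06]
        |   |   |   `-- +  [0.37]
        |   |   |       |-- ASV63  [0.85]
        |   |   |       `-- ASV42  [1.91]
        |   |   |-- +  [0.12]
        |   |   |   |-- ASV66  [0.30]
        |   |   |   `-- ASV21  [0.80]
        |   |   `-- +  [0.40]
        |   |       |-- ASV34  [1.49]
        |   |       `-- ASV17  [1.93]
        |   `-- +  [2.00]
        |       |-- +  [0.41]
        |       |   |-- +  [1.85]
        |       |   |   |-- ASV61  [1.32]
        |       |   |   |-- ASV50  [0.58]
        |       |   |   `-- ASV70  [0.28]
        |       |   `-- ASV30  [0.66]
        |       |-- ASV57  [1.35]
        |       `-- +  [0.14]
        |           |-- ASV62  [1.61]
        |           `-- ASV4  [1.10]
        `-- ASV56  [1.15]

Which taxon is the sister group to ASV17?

ASV34

ASV17 attaches to the tree at the node subtending (ASV34,ASV17).
The other lineage descending from that same node — the sister group — is the single tip ASV34.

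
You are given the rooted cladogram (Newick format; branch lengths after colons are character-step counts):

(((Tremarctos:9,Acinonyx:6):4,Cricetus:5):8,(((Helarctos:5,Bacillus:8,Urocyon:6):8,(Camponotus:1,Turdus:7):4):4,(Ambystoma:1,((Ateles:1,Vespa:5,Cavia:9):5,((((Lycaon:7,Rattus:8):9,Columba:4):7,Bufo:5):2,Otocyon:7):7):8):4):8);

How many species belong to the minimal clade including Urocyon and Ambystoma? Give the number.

The MRCA of Urocyon and Ambystoma is the node subtending (((Helarctos,Bacillus,Urocyon),(Camponotus,Turdus)),(Ambystoma,((Ateles,Vespa,Cavia),((((Lycaon,Rattus),Columba),Bufo),Otocyon)))).
That clade contains 14 terminal taxa: Ambystoma, Ateles, Bacillus, Bufo, Camponotus, Cavia, Columba, Helarctos, Lycaon, Otocyon, Rattus, Turdus, Urocyon, Vespa.

14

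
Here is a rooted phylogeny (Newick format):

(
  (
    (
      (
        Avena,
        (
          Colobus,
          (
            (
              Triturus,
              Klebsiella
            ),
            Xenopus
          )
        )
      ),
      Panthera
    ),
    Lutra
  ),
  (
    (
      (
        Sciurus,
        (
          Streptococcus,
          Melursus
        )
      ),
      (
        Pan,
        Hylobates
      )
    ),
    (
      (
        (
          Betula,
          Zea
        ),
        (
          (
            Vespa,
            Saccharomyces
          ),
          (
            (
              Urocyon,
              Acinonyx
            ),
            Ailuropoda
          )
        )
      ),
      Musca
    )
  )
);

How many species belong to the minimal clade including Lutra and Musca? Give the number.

20

The MRCA of Lutra and Musca is the root, so the clade is the entire tree.
That clade contains 20 terminal taxa: Acinonyx, Ailuropoda, Avena, Betula, Colobus, Hylobates, Klebsiella, Lutra, Melursus, Musca, Pan, Panthera, Saccharomyces, Sciurus, Streptococcus, Triturus, Urocyon, Vespa, Xenopus, Zea.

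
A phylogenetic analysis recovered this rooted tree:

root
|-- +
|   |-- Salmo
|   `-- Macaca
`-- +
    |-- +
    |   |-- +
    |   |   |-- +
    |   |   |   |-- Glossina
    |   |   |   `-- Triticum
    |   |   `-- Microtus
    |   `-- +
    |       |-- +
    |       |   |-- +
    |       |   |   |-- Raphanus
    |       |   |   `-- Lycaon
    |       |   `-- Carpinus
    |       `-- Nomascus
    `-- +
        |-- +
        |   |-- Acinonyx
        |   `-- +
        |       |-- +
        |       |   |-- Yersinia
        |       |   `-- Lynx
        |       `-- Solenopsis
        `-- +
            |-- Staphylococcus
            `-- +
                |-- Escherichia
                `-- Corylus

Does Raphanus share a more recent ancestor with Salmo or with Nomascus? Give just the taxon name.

The MRCA of Raphanus and Nomascus subtends (((Raphanus,Lycaon),Carpinus),Nomascus) (4 taxa).
The MRCA of Raphanus and Salmo is the root, subtending the entire tree (16 taxa).
The first is nested inside the second, so Raphanus shares a more recent common ancestor with Nomascus.

Nomascus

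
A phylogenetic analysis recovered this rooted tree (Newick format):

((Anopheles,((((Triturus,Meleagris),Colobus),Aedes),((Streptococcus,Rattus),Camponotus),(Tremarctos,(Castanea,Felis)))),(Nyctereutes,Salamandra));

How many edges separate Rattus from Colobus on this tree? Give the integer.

The MRCA of Rattus and Colobus is the node subtending ((((Triturus,Meleagris),Colobus),Aedes),((Streptococcus,Rattus),Camponotus),(Tremarctos,(Castanea,Felis))).
From Rattus up to that node: 3 branches. From Colobus up to the same node: 3 branches. Total: 3 + 3 = 6.

6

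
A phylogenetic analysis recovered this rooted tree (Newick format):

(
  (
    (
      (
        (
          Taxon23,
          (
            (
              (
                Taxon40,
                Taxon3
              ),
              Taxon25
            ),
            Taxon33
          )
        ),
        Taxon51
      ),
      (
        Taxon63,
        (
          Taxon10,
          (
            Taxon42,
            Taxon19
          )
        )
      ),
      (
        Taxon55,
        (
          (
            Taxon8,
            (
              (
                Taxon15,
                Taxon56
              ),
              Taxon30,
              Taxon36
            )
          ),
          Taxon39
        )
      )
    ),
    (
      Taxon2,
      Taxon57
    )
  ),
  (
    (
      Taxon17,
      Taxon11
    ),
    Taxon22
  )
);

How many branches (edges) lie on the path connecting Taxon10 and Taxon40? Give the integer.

The MRCA of Taxon10 and Taxon40 is the node subtending (((Taxon23,(((Taxon40,Taxon3),Taxon25),Taxon33)),Taxon51),(Taxon63,(Taxon10,(Taxon42,Taxon19))),(Taxon55,((Taxon8,((Taxon15,Taxon56),Taxon30,Taxon36)),Taxon39))).
From Taxon10 up to that node: 3 branches. From Taxon40 up to the same node: 6 branches. Total: 3 + 6 = 9.

9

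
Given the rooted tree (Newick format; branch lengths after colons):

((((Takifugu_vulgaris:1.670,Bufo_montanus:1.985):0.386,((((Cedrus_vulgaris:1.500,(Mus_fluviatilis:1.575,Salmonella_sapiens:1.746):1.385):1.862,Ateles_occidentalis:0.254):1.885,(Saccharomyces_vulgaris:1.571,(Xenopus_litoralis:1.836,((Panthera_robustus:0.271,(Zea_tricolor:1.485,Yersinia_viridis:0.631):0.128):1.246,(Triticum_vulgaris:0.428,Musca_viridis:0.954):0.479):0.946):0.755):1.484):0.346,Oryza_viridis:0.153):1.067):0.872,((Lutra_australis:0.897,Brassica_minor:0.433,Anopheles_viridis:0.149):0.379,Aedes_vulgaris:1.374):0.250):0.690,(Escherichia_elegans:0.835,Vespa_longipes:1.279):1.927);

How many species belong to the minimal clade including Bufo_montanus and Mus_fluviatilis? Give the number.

14

The MRCA of Bufo_montanus and Mus_fluviatilis is the node subtending ((Takifugu_vulgaris,Bufo_montanus),((((Cedrus_vulgaris,(Mus_fluviatilis,Salmonella_sapiens)),Ateles_occidentalis),(Saccharomyces_vulgaris,(Xenopus_litoralis,((Panthera_robustus,(Zea_tricolor,Yersinia_viridis)),(Triticum_vulgaris,Musca_viridis))))),Oryza_viridis)).
That clade contains 14 terminal taxa: Ateles_occidentalis, Bufo_montanus, Cedrus_vulgaris, Mus_fluviatilis, Musca_viridis, Oryza_viridis, Panthera_robustus, Saccharomyces_vulgaris, Salmonella_sapiens, Takifugu_vulgaris, Triticum_vulgaris, Xenopus_litoralis, Yersinia_viridis, Zea_tricolor.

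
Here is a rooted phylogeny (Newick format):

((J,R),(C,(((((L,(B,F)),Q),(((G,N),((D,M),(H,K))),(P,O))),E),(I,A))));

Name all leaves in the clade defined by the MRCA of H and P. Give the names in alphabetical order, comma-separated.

Tracing H: it sits inside (H,K).
Tracing P: it sits inside (P,O).
The smallest clade enclosing both is (((G,N),((D,M),(H,K))),(P,O)); the answer is its 8 terminal taxa in alphabetical order.

D, G, H, K, M, N, O, P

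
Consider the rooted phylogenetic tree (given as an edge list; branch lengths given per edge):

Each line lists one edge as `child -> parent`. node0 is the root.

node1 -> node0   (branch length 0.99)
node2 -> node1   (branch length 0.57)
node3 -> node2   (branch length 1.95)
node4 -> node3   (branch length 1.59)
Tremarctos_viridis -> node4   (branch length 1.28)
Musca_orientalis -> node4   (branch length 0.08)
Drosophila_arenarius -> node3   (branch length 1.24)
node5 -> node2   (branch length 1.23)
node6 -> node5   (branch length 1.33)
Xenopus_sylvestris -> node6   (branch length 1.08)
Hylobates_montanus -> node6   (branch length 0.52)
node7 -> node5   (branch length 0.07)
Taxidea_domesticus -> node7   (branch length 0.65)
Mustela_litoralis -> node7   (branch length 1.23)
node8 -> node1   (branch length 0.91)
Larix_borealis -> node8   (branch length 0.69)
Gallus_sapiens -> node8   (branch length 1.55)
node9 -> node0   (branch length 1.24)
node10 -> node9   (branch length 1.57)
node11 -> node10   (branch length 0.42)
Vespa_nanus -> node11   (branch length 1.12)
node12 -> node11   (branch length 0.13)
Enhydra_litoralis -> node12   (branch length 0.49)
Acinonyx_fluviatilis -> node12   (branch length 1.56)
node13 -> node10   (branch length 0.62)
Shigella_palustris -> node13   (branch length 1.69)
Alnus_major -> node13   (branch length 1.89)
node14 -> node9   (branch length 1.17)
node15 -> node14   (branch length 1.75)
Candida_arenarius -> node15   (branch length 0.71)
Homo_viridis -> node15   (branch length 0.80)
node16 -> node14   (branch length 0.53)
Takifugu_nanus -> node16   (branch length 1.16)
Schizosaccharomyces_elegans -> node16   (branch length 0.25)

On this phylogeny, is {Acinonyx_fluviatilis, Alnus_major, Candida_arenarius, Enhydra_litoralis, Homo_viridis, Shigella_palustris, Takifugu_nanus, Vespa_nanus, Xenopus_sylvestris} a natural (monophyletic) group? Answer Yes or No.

No

The MRCA of the listed taxa is the root, so the smallest clade containing them is the whole tree.
That clade also contains Drosophila_arenarius, Gallus_sapiens, Hylobates_montanus, Larix_borealis, Musca_orientalis, Mustela_litoralis, Schizosaccharomyces_elegans, Taxidea_domesticus, Tremarctos_viridis, which are not in the proposed group, so the group is not monophyletic.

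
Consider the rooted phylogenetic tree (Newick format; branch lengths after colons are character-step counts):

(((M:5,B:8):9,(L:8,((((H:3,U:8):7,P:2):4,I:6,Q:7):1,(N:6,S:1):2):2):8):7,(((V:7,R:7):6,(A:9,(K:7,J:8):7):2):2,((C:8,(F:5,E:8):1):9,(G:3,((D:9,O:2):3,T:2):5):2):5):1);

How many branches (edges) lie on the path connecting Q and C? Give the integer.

9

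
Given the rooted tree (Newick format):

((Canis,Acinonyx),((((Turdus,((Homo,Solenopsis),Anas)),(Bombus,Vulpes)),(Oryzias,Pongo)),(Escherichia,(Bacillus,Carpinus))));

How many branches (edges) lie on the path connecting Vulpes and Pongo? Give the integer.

5

The MRCA of Vulpes and Pongo is the node subtending (((Turdus,((Homo,Solenopsis),Anas)),(Bombus,Vulpes)),(Oryzias,Pongo)).
From Vulpes up to that node: 3 branches. From Pongo up to the same node: 2 branches. Total: 3 + 2 = 5.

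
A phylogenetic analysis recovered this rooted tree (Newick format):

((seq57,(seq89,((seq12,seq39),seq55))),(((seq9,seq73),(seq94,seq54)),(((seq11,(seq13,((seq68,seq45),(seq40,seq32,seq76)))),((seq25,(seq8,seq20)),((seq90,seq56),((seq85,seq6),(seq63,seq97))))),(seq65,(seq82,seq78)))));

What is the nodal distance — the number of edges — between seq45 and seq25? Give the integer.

8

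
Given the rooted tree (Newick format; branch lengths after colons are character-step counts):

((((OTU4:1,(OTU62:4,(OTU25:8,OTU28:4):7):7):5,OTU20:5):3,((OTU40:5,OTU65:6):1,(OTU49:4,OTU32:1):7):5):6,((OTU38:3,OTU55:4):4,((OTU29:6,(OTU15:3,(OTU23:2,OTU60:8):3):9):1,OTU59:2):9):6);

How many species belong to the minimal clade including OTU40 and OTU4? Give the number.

The MRCA of OTU40 and OTU4 is the node subtending (((OTU4,(OTU62,(OTU25,OTU28))),OTU20),((OTU40,OTU65),(OTU49,OTU32))).
That clade contains 9 terminal taxa: OTU20, OTU25, OTU28, OTU32, OTU4, OTU40, OTU49, OTU62, OTU65.

9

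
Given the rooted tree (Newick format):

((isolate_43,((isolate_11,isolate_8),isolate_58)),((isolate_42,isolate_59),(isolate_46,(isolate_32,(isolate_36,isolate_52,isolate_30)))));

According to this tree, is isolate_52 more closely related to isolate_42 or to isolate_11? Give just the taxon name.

isolate_42

The MRCA of isolate_52 and isolate_42 subtends ((isolate_42,isolate_59),(isolate_46,(isolate_32,(isolate_36,isolate_52,isolate_30)))) (7 taxa).
The MRCA of isolate_52 and isolate_11 is the root, subtending the entire tree (11 taxa).
The first is nested inside the second, so isolate_52 shares a more recent common ancestor with isolate_42.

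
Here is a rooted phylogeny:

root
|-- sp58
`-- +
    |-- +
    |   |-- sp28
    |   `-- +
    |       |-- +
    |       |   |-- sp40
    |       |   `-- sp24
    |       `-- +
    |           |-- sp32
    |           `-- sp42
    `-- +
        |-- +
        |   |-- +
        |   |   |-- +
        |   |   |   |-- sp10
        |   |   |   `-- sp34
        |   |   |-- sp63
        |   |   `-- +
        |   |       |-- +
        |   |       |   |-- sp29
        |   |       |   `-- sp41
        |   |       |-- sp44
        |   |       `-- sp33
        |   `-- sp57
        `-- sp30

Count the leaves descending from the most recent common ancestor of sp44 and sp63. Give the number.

7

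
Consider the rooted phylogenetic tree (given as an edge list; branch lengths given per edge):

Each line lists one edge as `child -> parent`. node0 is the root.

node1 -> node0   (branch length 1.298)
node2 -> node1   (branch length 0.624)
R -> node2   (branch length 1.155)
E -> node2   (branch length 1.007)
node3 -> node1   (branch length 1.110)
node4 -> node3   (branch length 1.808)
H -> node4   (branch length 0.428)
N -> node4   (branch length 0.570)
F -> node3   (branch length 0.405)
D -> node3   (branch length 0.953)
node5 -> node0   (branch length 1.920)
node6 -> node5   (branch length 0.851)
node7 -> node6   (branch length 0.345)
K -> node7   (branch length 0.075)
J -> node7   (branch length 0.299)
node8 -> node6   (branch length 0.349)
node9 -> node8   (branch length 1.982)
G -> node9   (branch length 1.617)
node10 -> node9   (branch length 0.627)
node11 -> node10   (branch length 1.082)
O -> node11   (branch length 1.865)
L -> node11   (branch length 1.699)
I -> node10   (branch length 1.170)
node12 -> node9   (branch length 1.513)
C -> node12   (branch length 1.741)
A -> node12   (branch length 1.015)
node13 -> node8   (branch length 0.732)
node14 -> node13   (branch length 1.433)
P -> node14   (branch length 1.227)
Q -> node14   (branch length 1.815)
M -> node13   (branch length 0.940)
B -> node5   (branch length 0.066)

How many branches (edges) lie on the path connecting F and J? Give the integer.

7

The MRCA of F and J is the root of the tree.
From F up to that node: 3 branches. From J up to the same node: 4 branches. Total: 3 + 4 = 7.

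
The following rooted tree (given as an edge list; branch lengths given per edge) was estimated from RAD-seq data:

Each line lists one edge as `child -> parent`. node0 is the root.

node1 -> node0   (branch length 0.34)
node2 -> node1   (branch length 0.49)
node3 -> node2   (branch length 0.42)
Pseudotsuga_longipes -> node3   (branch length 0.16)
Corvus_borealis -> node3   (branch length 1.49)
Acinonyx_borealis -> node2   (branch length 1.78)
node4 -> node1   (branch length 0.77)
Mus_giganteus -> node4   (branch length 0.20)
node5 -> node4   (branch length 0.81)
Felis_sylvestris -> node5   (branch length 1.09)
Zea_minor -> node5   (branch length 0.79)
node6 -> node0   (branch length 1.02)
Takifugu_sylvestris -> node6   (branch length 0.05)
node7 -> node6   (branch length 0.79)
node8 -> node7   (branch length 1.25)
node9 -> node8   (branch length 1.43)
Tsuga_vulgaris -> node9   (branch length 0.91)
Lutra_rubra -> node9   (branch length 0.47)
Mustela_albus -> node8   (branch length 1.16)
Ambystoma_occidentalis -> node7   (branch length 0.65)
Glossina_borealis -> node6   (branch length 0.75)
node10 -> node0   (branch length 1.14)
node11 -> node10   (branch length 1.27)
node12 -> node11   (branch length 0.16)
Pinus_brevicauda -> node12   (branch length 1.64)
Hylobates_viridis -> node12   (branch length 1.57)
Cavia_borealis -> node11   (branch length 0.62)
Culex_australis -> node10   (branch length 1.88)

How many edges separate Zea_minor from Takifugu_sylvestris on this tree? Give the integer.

6

The MRCA of Zea_minor and Takifugu_sylvestris is the root of the tree.
From Zea_minor up to that node: 4 branches. From Takifugu_sylvestris up to the same node: 2 branches. Total: 4 + 2 = 6.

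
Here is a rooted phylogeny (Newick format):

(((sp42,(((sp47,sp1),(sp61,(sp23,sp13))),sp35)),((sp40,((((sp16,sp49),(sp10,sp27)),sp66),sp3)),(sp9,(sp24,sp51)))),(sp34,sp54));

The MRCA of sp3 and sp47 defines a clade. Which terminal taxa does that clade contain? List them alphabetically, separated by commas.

sp1, sp10, sp13, sp16, sp23, sp24, sp27, sp3, sp35, sp40, sp42, sp47, sp49, sp51, sp61, sp66, sp9

Tracing sp3: it sits inside ((((sp16,sp49),(sp10,sp27)),sp66),sp3).
Tracing sp47: it sits inside (sp47,sp1).
The smallest clade enclosing both is ((sp42,(((sp47,sp1),(sp61,(sp23,sp13))),sp35)),((sp40,((((sp16,sp49),(sp10,sp27)),sp66),sp3)),(sp9,(sp24,sp51)))); the answer is its 17 terminal taxa in alphabetical order.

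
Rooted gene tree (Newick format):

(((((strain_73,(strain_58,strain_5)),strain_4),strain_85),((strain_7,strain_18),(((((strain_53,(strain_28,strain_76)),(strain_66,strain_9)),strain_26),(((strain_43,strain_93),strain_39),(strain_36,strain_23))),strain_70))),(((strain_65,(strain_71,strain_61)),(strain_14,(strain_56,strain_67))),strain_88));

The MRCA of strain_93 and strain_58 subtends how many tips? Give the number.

The MRCA of strain_93 and strain_58 is the node subtending ((((strain_73,(strain_58,strain_5)),strain_4),strain_85),((strain_7,strain_18),(((((strain_53,(strain_28,strain_76)),(strain_66,strain_9)),strain_26),(((strain_43,strain_93),strain_39),(strain_36,strain_23))),strain_70))).
That clade contains 19 terminal taxa: strain_18, strain_23, strain_26, strain_28, strain_36, strain_39, strain_4, strain_43, strain_5, strain_53, strain_58, strain_66, strain_7, strain_70, strain_73, strain_76, strain_85, strain_9, strain_93.

19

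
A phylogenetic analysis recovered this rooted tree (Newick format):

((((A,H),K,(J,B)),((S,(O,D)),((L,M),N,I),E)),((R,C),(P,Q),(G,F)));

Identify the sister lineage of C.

R

C attaches to the tree at the node subtending (R,C).
The other lineage descending from that same node — the sister group — is the single tip R.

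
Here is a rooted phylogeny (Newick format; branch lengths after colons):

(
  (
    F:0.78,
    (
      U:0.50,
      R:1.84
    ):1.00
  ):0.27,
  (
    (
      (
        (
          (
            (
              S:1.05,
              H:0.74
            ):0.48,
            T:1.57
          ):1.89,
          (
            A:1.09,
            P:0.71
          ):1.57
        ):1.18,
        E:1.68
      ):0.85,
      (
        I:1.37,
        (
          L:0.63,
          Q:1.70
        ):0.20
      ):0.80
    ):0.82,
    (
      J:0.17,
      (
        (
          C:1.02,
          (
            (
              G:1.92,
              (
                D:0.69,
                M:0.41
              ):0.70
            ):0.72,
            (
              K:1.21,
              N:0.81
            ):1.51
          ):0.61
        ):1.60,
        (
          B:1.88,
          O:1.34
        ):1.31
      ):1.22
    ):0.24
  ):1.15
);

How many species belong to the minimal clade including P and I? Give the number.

9

The MRCA of P and I is the node subtending (((((S,H),T),(A,P)),E),(I,(L,Q))).
That clade contains 9 terminal taxa: A, E, H, I, L, P, Q, S, T.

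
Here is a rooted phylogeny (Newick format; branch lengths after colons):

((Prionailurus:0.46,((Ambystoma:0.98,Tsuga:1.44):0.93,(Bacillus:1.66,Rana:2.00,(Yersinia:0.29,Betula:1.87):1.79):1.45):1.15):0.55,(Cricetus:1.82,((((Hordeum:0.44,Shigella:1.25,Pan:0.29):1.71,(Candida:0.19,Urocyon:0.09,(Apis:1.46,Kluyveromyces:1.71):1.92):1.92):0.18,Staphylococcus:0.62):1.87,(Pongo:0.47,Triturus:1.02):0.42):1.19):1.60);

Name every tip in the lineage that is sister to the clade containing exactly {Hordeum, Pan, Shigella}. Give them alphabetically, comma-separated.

Apis, Candida, Kluyveromyces, Urocyon

The clade containing exactly {Hordeum, Pan, Shigella} attaches to the tree at the node subtending ((Hordeum,Shigella,Pan),(Candida,Urocyon,(Apis,Kluyveromyces))).
The other lineage descending from that same node — the sister group — is (Candida,Urocyon,(Apis,Kluyveromyces)); its 4 tips in alphabetical order are the answer.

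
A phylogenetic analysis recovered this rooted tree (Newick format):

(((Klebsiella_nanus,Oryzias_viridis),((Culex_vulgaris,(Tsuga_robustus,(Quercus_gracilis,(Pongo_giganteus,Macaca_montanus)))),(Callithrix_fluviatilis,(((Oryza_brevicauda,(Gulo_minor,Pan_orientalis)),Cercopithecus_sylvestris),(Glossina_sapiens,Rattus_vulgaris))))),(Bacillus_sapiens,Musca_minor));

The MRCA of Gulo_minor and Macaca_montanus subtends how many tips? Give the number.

12

The MRCA of Gulo_minor and Macaca_montanus is the node subtending ((Culex_vulgaris,(Tsuga_robustus,(Quercus_gracilis,(Pongo_giganteus,Macaca_montanus)))),(Callithrix_fluviatilis,(((Oryza_brevicauda,(Gulo_minor,Pan_orientalis)),Cercopithecus_sylvestris),(Glossina_sapiens,Rattus_vulgaris)))).
That clade contains 12 terminal taxa: Callithrix_fluviatilis, Cercopithecus_sylvestris, Culex_vulgaris, Glossina_sapiens, Gulo_minor, Macaca_montanus, Oryza_brevicauda, Pan_orientalis, Pongo_giganteus, Quercus_gracilis, Rattus_vulgaris, Tsuga_robustus.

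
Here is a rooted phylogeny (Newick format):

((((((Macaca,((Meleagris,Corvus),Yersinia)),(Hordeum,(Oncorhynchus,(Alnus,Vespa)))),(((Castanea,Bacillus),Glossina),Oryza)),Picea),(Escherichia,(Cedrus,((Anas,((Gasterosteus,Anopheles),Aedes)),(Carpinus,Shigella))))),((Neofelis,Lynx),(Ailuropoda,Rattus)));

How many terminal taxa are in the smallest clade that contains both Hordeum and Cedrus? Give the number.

The MRCA of Hordeum and Cedrus is the node subtending (((((Macaca,((Meleagris,Corvus),Yersinia)),(Hordeum,(Oncorhynchus,(Alnus,Vespa)))),(((Castanea,Bacillus),Glossina),Oryza)),Picea),(Escherichia,(Cedrus,((Anas,((Gasterosteus,Anopheles),Aedes)),(Carpinus,Shigella))))).
That clade contains 21 terminal taxa: Aedes, Alnus, Anas, Anopheles, Bacillus, Carpinus, Castanea, Cedrus, Corvus, Escherichia, Gasterosteus, Glossina, Hordeum, Macaca, Meleagris, Oncorhynchus, Oryza, Picea, Shigella, Vespa, Yersinia.

21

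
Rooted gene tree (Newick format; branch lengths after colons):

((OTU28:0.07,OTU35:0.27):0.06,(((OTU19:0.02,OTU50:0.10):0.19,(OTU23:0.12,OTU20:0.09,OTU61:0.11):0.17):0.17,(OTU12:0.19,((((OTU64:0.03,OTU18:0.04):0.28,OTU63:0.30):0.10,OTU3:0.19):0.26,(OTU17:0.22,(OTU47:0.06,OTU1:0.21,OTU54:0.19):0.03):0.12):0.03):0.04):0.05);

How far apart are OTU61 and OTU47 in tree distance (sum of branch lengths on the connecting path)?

The path runs OTU61 → … → MRCA → … → OTU47; the MRCA is the node subtending (((OTU19,OTU50),(OTU23,OTU20,OTU61)),(OTU12,((((OTU64,OTU18),OTU63),OTU3),(OTU17,(OTU47,OTU1,OTU54))))).
Branch lengths along that path: 0.11 + 0.17 + 0.17 + 0.04 + 0.03 + 0.12 + 0.03 + 0.06 = 0.73.

0.73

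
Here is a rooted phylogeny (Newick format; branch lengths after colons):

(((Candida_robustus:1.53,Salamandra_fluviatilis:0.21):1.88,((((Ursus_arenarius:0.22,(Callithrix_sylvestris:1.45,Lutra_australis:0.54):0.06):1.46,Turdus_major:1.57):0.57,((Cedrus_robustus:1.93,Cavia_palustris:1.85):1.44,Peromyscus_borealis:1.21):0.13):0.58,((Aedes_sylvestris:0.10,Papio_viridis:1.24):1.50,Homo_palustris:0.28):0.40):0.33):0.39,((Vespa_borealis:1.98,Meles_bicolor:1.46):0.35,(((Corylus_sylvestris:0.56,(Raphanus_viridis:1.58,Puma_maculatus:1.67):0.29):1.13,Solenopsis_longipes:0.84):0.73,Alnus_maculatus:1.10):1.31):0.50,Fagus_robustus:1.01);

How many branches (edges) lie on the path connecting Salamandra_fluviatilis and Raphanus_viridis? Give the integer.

The MRCA of Salamandra_fluviatilis and Raphanus_viridis is the root of the tree.
From Salamandra_fluviatilis up to that node: 3 branches. From Raphanus_viridis up to the same node: 6 branches. Total: 3 + 6 = 9.

9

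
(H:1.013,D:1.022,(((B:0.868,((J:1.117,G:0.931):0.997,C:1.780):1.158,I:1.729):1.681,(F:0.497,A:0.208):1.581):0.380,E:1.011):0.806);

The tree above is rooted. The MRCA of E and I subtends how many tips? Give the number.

The MRCA of E and I is the node subtending (((B,((J,G),C),I),(F,A)),E).
That clade contains 8 terminal taxa: A, B, C, E, F, G, I, J.

8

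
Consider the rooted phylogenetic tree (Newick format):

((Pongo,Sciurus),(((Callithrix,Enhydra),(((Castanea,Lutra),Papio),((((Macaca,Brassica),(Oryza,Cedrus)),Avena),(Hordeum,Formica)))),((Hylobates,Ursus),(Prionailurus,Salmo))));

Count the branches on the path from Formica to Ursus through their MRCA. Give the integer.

8

The MRCA of Formica and Ursus is the node subtending (((Callithrix,Enhydra),(((Castanea,Lutra),Papio),((((Macaca,Brassica),(Oryza,Cedrus)),Avena),(Hordeum,Formica)))),((Hylobates,Ursus),(Prionailurus,Salmo))).
From Formica up to that node: 5 branches. From Ursus up to the same node: 3 branches. Total: 5 + 3 = 8.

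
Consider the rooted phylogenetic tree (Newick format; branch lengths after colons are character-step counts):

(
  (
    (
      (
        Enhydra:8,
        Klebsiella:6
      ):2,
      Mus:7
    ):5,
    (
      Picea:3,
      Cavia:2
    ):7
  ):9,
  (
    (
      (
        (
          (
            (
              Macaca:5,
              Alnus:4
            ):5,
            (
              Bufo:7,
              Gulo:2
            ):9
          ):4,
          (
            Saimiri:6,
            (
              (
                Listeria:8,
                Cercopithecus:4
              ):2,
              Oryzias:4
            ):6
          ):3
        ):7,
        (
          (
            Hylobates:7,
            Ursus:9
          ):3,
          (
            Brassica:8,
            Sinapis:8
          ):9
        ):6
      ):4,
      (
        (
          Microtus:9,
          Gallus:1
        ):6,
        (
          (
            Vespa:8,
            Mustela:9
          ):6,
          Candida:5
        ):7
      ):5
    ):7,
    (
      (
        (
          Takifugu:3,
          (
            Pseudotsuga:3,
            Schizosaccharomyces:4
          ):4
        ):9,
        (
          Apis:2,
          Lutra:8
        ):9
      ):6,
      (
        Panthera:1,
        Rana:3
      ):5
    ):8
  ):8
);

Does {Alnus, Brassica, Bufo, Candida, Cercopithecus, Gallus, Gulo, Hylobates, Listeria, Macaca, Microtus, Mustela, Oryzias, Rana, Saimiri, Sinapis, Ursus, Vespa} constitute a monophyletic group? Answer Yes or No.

The MRCA of the listed taxa subtends ((((((Macaca,Alnus),(Bufo,Gulo)),(Saimiri,((Listeria,Cercopithecus),Oryzias))),((Hylobates,Ursus),(Brassica,Sinapis))),((Microtus,Gallus),((Vespa,Mustela),Candida))),(((Takifugu,(Pseudotsuga,Schizosaccharomyces)),(Apis,Lutra)),(Panthera,Rana))).
That clade also contains Apis, Lutra, Panthera, Pseudotsuga, Schizosaccharomyces, Takifugu, which are not in the proposed group, so the group is not monophyletic.

No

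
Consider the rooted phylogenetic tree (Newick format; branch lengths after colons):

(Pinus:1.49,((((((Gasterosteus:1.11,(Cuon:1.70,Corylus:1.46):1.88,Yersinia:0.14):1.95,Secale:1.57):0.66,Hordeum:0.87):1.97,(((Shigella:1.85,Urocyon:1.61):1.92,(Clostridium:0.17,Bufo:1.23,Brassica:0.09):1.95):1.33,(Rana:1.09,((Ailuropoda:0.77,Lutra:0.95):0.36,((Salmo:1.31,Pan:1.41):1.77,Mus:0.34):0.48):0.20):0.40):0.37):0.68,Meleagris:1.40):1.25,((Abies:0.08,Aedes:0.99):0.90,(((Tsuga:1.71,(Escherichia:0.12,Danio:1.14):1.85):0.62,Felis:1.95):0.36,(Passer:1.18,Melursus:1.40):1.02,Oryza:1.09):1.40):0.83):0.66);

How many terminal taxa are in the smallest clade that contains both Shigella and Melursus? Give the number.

27

The MRCA of Shigella and Melursus is the node subtending ((((((Gasterosteus,(Cuon,Corylus),Yersinia),Secale),Hordeum),(((Shigella,Urocyon),(Clostridium,Bufo,Brassica)),(Rana,((Ailuropoda,Lutra),((Salmo,Pan),Mus))))),Meleagris),((Abies,Aedes),(((Tsuga,(Escherichia,Danio)),Felis),(Passer,Melursus),Oryza))).
That clade contains 27 terminal taxa: Abies, Aedes, Ailuropoda, Brassica, Bufo, Clostridium, Corylus, Cuon, Danio, Escherichia, Felis, Gasterosteus, Hordeum, Lutra, Meleagris, Melursus, Mus, Oryza, Pan, Passer, Rana, Salmo, Secale, Shigella, Tsuga, Urocyon, Yersinia.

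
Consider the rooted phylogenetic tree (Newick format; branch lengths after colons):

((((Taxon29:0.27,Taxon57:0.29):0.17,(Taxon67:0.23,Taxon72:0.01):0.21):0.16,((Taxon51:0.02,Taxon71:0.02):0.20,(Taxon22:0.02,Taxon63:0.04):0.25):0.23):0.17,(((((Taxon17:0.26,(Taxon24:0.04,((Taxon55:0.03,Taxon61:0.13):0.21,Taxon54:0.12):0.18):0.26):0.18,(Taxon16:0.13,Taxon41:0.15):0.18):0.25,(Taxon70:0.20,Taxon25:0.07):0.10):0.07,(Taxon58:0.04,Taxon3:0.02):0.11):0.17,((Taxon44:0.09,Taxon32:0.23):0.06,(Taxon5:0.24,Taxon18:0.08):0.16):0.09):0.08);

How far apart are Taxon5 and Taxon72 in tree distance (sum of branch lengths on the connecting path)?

1.12

The path runs Taxon5 → … → MRCA → … → Taxon72; the MRCA is the root of the tree.
Branch lengths along that path: 0.24 + 0.16 + 0.09 + 0.08 + 0.17 + 0.16 + 0.21 + 0.01 = 1.12.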